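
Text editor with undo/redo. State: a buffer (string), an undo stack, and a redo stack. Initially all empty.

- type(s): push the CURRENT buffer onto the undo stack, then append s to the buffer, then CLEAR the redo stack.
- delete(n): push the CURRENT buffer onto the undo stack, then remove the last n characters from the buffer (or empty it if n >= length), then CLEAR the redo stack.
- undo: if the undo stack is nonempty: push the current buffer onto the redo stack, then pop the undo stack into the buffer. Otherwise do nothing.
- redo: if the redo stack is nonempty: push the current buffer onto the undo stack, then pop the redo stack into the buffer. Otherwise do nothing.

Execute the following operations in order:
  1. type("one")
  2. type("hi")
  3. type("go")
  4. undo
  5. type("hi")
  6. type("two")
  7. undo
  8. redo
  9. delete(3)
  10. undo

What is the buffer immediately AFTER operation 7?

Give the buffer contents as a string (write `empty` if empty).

Answer: onehihi

Derivation:
After op 1 (type): buf='one' undo_depth=1 redo_depth=0
After op 2 (type): buf='onehi' undo_depth=2 redo_depth=0
After op 3 (type): buf='onehigo' undo_depth=3 redo_depth=0
After op 4 (undo): buf='onehi' undo_depth=2 redo_depth=1
After op 5 (type): buf='onehihi' undo_depth=3 redo_depth=0
After op 6 (type): buf='onehihitwo' undo_depth=4 redo_depth=0
After op 7 (undo): buf='onehihi' undo_depth=3 redo_depth=1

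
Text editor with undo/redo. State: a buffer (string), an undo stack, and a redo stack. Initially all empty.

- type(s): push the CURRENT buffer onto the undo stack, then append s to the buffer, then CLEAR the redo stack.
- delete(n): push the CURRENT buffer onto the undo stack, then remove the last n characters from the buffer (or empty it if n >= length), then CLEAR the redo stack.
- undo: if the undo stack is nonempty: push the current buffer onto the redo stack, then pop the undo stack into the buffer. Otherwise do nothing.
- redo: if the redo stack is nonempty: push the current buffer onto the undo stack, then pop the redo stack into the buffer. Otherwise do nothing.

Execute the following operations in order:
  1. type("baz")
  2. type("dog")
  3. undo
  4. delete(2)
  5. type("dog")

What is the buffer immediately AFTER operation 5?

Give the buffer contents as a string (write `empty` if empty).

Answer: bdog

Derivation:
After op 1 (type): buf='baz' undo_depth=1 redo_depth=0
After op 2 (type): buf='bazdog' undo_depth=2 redo_depth=0
After op 3 (undo): buf='baz' undo_depth=1 redo_depth=1
After op 4 (delete): buf='b' undo_depth=2 redo_depth=0
After op 5 (type): buf='bdog' undo_depth=3 redo_depth=0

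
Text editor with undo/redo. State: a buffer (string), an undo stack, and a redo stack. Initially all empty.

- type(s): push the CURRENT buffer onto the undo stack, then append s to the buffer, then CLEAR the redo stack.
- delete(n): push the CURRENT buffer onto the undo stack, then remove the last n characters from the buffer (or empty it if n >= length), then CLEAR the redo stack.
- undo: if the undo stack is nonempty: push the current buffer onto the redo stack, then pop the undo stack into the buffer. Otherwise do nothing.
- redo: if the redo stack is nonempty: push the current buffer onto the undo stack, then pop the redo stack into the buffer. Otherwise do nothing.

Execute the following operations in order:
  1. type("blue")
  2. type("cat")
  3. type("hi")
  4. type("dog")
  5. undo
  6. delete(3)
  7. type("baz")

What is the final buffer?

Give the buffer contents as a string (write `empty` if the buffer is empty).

After op 1 (type): buf='blue' undo_depth=1 redo_depth=0
After op 2 (type): buf='bluecat' undo_depth=2 redo_depth=0
After op 3 (type): buf='bluecathi' undo_depth=3 redo_depth=0
After op 4 (type): buf='bluecathidog' undo_depth=4 redo_depth=0
After op 5 (undo): buf='bluecathi' undo_depth=3 redo_depth=1
After op 6 (delete): buf='blueca' undo_depth=4 redo_depth=0
After op 7 (type): buf='bluecabaz' undo_depth=5 redo_depth=0

Answer: bluecabaz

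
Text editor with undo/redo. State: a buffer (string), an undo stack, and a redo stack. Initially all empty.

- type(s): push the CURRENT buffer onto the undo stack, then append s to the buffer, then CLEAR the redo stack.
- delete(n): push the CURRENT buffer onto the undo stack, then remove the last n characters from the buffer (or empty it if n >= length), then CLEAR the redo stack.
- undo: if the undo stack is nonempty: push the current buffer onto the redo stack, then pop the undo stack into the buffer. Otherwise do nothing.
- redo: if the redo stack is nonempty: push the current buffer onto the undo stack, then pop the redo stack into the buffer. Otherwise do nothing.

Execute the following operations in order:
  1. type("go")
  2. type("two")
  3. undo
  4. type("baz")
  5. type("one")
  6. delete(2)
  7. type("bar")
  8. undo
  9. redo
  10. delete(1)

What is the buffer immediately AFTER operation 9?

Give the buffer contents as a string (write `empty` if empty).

After op 1 (type): buf='go' undo_depth=1 redo_depth=0
After op 2 (type): buf='gotwo' undo_depth=2 redo_depth=0
After op 3 (undo): buf='go' undo_depth=1 redo_depth=1
After op 4 (type): buf='gobaz' undo_depth=2 redo_depth=0
After op 5 (type): buf='gobazone' undo_depth=3 redo_depth=0
After op 6 (delete): buf='gobazo' undo_depth=4 redo_depth=0
After op 7 (type): buf='gobazobar' undo_depth=5 redo_depth=0
After op 8 (undo): buf='gobazo' undo_depth=4 redo_depth=1
After op 9 (redo): buf='gobazobar' undo_depth=5 redo_depth=0

Answer: gobazobar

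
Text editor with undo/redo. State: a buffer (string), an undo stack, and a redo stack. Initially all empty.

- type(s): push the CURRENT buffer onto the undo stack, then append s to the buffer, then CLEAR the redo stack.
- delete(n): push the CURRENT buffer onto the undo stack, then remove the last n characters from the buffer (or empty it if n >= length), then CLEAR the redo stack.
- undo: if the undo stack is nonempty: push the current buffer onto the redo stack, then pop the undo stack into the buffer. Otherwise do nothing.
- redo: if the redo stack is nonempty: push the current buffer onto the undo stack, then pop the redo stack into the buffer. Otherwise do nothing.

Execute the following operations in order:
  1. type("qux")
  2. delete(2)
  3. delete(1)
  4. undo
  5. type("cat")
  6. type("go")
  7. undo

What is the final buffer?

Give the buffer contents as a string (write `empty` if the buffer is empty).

Answer: qcat

Derivation:
After op 1 (type): buf='qux' undo_depth=1 redo_depth=0
After op 2 (delete): buf='q' undo_depth=2 redo_depth=0
After op 3 (delete): buf='(empty)' undo_depth=3 redo_depth=0
After op 4 (undo): buf='q' undo_depth=2 redo_depth=1
After op 5 (type): buf='qcat' undo_depth=3 redo_depth=0
After op 6 (type): buf='qcatgo' undo_depth=4 redo_depth=0
After op 7 (undo): buf='qcat' undo_depth=3 redo_depth=1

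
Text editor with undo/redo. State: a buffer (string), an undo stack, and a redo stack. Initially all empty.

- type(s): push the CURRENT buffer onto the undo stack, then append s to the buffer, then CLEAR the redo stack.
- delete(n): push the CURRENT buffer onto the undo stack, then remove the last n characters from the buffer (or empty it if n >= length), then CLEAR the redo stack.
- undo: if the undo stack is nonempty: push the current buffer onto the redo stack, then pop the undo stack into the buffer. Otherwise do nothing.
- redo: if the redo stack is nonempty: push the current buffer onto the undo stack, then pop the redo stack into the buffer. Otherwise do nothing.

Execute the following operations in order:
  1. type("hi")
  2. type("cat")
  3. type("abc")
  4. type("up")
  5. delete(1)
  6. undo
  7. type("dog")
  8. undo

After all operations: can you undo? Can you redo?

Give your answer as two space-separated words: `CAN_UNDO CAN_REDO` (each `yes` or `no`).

Answer: yes yes

Derivation:
After op 1 (type): buf='hi' undo_depth=1 redo_depth=0
After op 2 (type): buf='hicat' undo_depth=2 redo_depth=0
After op 3 (type): buf='hicatabc' undo_depth=3 redo_depth=0
After op 4 (type): buf='hicatabcup' undo_depth=4 redo_depth=0
After op 5 (delete): buf='hicatabcu' undo_depth=5 redo_depth=0
After op 6 (undo): buf='hicatabcup' undo_depth=4 redo_depth=1
After op 7 (type): buf='hicatabcupdog' undo_depth=5 redo_depth=0
After op 8 (undo): buf='hicatabcup' undo_depth=4 redo_depth=1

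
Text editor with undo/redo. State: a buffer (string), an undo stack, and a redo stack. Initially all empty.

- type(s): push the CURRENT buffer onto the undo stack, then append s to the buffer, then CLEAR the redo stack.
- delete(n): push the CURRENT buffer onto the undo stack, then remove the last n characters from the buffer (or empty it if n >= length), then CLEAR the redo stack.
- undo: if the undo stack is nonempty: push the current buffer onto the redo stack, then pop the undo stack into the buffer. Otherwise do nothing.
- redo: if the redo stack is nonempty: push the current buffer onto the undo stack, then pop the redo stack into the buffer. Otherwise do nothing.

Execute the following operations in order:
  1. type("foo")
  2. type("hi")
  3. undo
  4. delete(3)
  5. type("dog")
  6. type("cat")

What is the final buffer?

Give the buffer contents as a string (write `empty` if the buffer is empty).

After op 1 (type): buf='foo' undo_depth=1 redo_depth=0
After op 2 (type): buf='foohi' undo_depth=2 redo_depth=0
After op 3 (undo): buf='foo' undo_depth=1 redo_depth=1
After op 4 (delete): buf='(empty)' undo_depth=2 redo_depth=0
After op 5 (type): buf='dog' undo_depth=3 redo_depth=0
After op 6 (type): buf='dogcat' undo_depth=4 redo_depth=0

Answer: dogcat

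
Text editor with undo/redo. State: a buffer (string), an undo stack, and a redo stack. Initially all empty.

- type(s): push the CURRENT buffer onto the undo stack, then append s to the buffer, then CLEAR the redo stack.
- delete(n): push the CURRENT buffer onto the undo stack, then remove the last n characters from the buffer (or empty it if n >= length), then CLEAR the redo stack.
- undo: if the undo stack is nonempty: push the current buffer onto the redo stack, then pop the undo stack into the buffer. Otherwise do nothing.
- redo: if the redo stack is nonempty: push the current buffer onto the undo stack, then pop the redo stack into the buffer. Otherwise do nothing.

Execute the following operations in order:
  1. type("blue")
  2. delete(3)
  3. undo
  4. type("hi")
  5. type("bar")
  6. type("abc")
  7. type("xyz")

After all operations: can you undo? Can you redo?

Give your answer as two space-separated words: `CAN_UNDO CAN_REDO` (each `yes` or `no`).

Answer: yes no

Derivation:
After op 1 (type): buf='blue' undo_depth=1 redo_depth=0
After op 2 (delete): buf='b' undo_depth=2 redo_depth=0
After op 3 (undo): buf='blue' undo_depth=1 redo_depth=1
After op 4 (type): buf='bluehi' undo_depth=2 redo_depth=0
After op 5 (type): buf='bluehibar' undo_depth=3 redo_depth=0
After op 6 (type): buf='bluehibarabc' undo_depth=4 redo_depth=0
After op 7 (type): buf='bluehibarabcxyz' undo_depth=5 redo_depth=0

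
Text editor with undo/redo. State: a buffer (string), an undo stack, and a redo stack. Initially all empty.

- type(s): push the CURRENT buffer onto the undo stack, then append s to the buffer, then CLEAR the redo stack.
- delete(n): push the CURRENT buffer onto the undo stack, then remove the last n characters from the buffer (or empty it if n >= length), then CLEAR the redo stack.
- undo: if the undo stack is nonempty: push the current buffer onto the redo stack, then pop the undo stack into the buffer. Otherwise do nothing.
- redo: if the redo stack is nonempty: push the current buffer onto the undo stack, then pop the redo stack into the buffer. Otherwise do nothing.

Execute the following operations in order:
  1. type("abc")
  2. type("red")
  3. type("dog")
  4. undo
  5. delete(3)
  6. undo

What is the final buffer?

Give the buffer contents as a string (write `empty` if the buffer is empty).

After op 1 (type): buf='abc' undo_depth=1 redo_depth=0
After op 2 (type): buf='abcred' undo_depth=2 redo_depth=0
After op 3 (type): buf='abcreddog' undo_depth=3 redo_depth=0
After op 4 (undo): buf='abcred' undo_depth=2 redo_depth=1
After op 5 (delete): buf='abc' undo_depth=3 redo_depth=0
After op 6 (undo): buf='abcred' undo_depth=2 redo_depth=1

Answer: abcred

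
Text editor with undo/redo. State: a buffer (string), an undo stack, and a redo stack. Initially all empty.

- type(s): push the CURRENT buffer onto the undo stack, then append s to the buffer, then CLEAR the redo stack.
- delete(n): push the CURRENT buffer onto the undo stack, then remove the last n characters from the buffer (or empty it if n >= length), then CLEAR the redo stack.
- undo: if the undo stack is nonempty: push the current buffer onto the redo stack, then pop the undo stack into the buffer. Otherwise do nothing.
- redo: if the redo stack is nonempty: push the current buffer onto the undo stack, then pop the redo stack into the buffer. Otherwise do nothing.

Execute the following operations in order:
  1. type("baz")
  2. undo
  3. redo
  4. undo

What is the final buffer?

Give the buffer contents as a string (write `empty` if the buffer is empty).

Answer: empty

Derivation:
After op 1 (type): buf='baz' undo_depth=1 redo_depth=0
After op 2 (undo): buf='(empty)' undo_depth=0 redo_depth=1
After op 3 (redo): buf='baz' undo_depth=1 redo_depth=0
After op 4 (undo): buf='(empty)' undo_depth=0 redo_depth=1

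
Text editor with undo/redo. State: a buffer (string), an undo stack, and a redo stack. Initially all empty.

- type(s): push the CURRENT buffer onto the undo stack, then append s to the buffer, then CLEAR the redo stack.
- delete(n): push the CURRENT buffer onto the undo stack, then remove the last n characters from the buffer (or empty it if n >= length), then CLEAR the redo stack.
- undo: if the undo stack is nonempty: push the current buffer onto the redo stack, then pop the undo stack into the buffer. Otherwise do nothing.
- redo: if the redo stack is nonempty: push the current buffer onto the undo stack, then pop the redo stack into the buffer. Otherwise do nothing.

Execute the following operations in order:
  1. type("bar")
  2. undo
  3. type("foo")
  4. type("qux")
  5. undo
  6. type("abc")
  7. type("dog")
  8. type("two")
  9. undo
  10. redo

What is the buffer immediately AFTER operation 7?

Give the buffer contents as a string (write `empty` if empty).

Answer: fooabcdog

Derivation:
After op 1 (type): buf='bar' undo_depth=1 redo_depth=0
After op 2 (undo): buf='(empty)' undo_depth=0 redo_depth=1
After op 3 (type): buf='foo' undo_depth=1 redo_depth=0
After op 4 (type): buf='fooqux' undo_depth=2 redo_depth=0
After op 5 (undo): buf='foo' undo_depth=1 redo_depth=1
After op 6 (type): buf='fooabc' undo_depth=2 redo_depth=0
After op 7 (type): buf='fooabcdog' undo_depth=3 redo_depth=0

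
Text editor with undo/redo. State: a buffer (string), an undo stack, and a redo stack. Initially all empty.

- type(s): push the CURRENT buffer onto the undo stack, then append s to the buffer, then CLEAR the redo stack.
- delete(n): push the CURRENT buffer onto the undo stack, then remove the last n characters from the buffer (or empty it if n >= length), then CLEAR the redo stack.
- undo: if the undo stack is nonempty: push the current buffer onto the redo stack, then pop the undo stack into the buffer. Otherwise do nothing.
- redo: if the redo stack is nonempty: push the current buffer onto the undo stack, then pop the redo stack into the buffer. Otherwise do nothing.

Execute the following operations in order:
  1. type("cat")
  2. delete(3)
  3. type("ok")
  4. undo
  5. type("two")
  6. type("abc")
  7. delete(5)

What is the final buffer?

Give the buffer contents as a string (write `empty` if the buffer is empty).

Answer: t

Derivation:
After op 1 (type): buf='cat' undo_depth=1 redo_depth=0
After op 2 (delete): buf='(empty)' undo_depth=2 redo_depth=0
After op 3 (type): buf='ok' undo_depth=3 redo_depth=0
After op 4 (undo): buf='(empty)' undo_depth=2 redo_depth=1
After op 5 (type): buf='two' undo_depth=3 redo_depth=0
After op 6 (type): buf='twoabc' undo_depth=4 redo_depth=0
After op 7 (delete): buf='t' undo_depth=5 redo_depth=0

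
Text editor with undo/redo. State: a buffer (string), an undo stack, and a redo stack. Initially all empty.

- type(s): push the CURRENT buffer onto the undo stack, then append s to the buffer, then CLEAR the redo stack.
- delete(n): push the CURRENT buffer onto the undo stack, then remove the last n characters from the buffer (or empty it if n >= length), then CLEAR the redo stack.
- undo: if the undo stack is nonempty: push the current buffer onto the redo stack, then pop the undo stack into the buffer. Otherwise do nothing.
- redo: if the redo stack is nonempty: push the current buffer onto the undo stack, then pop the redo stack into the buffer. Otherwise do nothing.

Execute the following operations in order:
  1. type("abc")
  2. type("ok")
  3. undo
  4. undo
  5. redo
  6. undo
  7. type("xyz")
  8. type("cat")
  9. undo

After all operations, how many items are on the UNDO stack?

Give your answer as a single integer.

Answer: 1

Derivation:
After op 1 (type): buf='abc' undo_depth=1 redo_depth=0
After op 2 (type): buf='abcok' undo_depth=2 redo_depth=0
After op 3 (undo): buf='abc' undo_depth=1 redo_depth=1
After op 4 (undo): buf='(empty)' undo_depth=0 redo_depth=2
After op 5 (redo): buf='abc' undo_depth=1 redo_depth=1
After op 6 (undo): buf='(empty)' undo_depth=0 redo_depth=2
After op 7 (type): buf='xyz' undo_depth=1 redo_depth=0
After op 8 (type): buf='xyzcat' undo_depth=2 redo_depth=0
After op 9 (undo): buf='xyz' undo_depth=1 redo_depth=1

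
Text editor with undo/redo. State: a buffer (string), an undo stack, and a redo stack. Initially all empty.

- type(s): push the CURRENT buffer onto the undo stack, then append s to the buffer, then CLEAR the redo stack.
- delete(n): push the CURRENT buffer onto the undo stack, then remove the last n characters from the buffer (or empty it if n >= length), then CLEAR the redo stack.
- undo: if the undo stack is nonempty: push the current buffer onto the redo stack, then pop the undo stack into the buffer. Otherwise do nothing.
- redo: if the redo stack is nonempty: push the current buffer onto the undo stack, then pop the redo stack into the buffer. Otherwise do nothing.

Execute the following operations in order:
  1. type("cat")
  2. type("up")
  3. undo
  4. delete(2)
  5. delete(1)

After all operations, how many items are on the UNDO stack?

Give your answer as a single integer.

Answer: 3

Derivation:
After op 1 (type): buf='cat' undo_depth=1 redo_depth=0
After op 2 (type): buf='catup' undo_depth=2 redo_depth=0
After op 3 (undo): buf='cat' undo_depth=1 redo_depth=1
After op 4 (delete): buf='c' undo_depth=2 redo_depth=0
After op 5 (delete): buf='(empty)' undo_depth=3 redo_depth=0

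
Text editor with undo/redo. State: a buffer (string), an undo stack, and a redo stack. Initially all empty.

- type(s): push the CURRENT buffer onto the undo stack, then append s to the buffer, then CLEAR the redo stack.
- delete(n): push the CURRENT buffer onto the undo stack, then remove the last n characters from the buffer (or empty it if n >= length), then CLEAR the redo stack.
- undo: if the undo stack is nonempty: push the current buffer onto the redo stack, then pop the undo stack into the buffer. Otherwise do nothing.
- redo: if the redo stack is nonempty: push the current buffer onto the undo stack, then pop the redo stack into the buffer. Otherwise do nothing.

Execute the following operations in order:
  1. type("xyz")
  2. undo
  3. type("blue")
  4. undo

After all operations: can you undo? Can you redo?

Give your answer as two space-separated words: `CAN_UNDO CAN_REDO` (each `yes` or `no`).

After op 1 (type): buf='xyz' undo_depth=1 redo_depth=0
After op 2 (undo): buf='(empty)' undo_depth=0 redo_depth=1
After op 3 (type): buf='blue' undo_depth=1 redo_depth=0
After op 4 (undo): buf='(empty)' undo_depth=0 redo_depth=1

Answer: no yes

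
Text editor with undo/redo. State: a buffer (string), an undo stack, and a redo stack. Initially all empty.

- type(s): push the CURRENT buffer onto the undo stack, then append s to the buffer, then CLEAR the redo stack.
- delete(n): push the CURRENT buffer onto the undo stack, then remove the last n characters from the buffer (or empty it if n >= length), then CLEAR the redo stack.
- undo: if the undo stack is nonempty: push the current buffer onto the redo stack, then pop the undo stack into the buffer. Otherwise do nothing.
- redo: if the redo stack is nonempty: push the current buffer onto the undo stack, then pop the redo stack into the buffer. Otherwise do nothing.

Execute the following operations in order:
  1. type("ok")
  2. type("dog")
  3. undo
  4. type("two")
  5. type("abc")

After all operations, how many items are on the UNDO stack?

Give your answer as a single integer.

After op 1 (type): buf='ok' undo_depth=1 redo_depth=0
After op 2 (type): buf='okdog' undo_depth=2 redo_depth=0
After op 3 (undo): buf='ok' undo_depth=1 redo_depth=1
After op 4 (type): buf='oktwo' undo_depth=2 redo_depth=0
After op 5 (type): buf='oktwoabc' undo_depth=3 redo_depth=0

Answer: 3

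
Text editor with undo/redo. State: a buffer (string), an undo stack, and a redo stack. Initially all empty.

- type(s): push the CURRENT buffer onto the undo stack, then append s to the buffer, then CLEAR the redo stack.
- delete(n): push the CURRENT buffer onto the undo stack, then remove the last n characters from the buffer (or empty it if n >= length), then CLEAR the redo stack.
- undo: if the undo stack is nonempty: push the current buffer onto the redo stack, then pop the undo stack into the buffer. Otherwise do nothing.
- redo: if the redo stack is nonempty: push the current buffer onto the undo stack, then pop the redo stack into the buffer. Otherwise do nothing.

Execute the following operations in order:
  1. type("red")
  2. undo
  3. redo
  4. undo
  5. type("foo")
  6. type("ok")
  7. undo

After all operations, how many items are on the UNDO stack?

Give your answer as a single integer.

After op 1 (type): buf='red' undo_depth=1 redo_depth=0
After op 2 (undo): buf='(empty)' undo_depth=0 redo_depth=1
After op 3 (redo): buf='red' undo_depth=1 redo_depth=0
After op 4 (undo): buf='(empty)' undo_depth=0 redo_depth=1
After op 5 (type): buf='foo' undo_depth=1 redo_depth=0
After op 6 (type): buf='foook' undo_depth=2 redo_depth=0
After op 7 (undo): buf='foo' undo_depth=1 redo_depth=1

Answer: 1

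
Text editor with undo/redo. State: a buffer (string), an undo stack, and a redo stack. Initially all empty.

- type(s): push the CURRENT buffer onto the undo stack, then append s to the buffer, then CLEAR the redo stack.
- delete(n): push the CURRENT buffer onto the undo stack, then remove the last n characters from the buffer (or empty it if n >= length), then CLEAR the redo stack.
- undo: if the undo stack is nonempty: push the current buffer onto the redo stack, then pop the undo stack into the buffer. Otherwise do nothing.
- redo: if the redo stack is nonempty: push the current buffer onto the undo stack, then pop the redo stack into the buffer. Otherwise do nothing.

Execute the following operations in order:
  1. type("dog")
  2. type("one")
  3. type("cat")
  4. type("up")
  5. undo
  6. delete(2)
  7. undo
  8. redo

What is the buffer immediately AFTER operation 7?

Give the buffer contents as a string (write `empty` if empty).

After op 1 (type): buf='dog' undo_depth=1 redo_depth=0
After op 2 (type): buf='dogone' undo_depth=2 redo_depth=0
After op 3 (type): buf='dogonecat' undo_depth=3 redo_depth=0
After op 4 (type): buf='dogonecatup' undo_depth=4 redo_depth=0
After op 5 (undo): buf='dogonecat' undo_depth=3 redo_depth=1
After op 6 (delete): buf='dogonec' undo_depth=4 redo_depth=0
After op 7 (undo): buf='dogonecat' undo_depth=3 redo_depth=1

Answer: dogonecat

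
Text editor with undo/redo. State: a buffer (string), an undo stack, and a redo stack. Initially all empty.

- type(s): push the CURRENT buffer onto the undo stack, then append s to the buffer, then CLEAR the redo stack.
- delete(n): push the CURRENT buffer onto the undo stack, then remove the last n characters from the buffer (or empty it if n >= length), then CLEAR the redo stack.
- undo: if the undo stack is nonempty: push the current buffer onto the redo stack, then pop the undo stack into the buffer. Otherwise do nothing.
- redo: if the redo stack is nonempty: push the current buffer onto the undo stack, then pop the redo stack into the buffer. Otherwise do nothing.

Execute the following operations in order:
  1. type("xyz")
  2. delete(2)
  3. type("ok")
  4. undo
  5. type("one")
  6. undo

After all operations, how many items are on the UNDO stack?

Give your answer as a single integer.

Answer: 2

Derivation:
After op 1 (type): buf='xyz' undo_depth=1 redo_depth=0
After op 2 (delete): buf='x' undo_depth=2 redo_depth=0
After op 3 (type): buf='xok' undo_depth=3 redo_depth=0
After op 4 (undo): buf='x' undo_depth=2 redo_depth=1
After op 5 (type): buf='xone' undo_depth=3 redo_depth=0
After op 6 (undo): buf='x' undo_depth=2 redo_depth=1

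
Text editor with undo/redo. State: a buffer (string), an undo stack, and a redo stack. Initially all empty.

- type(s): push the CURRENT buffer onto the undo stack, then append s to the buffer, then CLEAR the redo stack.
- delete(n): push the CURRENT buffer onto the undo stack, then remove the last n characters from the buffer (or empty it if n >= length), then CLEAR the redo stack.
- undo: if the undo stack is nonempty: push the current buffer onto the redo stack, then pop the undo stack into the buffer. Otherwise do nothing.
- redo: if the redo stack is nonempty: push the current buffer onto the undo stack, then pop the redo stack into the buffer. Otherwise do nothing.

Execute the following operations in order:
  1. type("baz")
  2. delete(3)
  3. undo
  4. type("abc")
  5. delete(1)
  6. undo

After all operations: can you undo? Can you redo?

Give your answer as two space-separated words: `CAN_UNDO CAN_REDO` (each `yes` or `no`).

After op 1 (type): buf='baz' undo_depth=1 redo_depth=0
After op 2 (delete): buf='(empty)' undo_depth=2 redo_depth=0
After op 3 (undo): buf='baz' undo_depth=1 redo_depth=1
After op 4 (type): buf='bazabc' undo_depth=2 redo_depth=0
After op 5 (delete): buf='bazab' undo_depth=3 redo_depth=0
After op 6 (undo): buf='bazabc' undo_depth=2 redo_depth=1

Answer: yes yes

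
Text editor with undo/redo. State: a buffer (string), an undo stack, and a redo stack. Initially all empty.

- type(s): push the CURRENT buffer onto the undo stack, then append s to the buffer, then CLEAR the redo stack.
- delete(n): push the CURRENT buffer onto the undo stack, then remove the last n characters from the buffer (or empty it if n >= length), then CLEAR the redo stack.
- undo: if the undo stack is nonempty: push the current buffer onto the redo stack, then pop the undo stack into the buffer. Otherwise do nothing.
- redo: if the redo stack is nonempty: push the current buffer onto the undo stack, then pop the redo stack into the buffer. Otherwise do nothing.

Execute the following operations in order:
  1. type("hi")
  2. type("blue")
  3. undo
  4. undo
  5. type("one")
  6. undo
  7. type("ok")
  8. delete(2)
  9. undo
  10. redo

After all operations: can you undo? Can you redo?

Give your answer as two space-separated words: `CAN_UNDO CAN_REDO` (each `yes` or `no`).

Answer: yes no

Derivation:
After op 1 (type): buf='hi' undo_depth=1 redo_depth=0
After op 2 (type): buf='hiblue' undo_depth=2 redo_depth=0
After op 3 (undo): buf='hi' undo_depth=1 redo_depth=1
After op 4 (undo): buf='(empty)' undo_depth=0 redo_depth=2
After op 5 (type): buf='one' undo_depth=1 redo_depth=0
After op 6 (undo): buf='(empty)' undo_depth=0 redo_depth=1
After op 7 (type): buf='ok' undo_depth=1 redo_depth=0
After op 8 (delete): buf='(empty)' undo_depth=2 redo_depth=0
After op 9 (undo): buf='ok' undo_depth=1 redo_depth=1
After op 10 (redo): buf='(empty)' undo_depth=2 redo_depth=0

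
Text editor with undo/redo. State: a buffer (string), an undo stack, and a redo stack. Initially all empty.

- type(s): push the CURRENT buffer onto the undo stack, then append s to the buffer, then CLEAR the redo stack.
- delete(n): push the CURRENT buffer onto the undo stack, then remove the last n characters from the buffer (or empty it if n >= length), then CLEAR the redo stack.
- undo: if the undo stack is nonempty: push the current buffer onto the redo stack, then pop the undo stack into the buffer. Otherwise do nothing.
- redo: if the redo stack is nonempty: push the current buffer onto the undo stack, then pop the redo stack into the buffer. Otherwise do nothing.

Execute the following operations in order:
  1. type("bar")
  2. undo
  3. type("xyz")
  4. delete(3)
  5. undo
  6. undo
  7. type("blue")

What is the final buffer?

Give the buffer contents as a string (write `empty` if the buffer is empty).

Answer: blue

Derivation:
After op 1 (type): buf='bar' undo_depth=1 redo_depth=0
After op 2 (undo): buf='(empty)' undo_depth=0 redo_depth=1
After op 3 (type): buf='xyz' undo_depth=1 redo_depth=0
After op 4 (delete): buf='(empty)' undo_depth=2 redo_depth=0
After op 5 (undo): buf='xyz' undo_depth=1 redo_depth=1
After op 6 (undo): buf='(empty)' undo_depth=0 redo_depth=2
After op 7 (type): buf='blue' undo_depth=1 redo_depth=0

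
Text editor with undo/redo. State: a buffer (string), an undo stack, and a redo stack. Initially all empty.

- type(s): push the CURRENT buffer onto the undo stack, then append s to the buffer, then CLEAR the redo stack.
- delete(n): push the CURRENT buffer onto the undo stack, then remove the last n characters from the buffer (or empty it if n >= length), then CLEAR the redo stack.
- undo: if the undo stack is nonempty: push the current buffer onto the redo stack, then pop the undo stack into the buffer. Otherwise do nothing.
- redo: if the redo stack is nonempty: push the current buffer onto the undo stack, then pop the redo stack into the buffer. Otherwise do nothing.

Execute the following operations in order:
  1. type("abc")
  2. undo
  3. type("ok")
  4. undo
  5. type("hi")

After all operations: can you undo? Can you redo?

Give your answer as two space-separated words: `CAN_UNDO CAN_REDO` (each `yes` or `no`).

Answer: yes no

Derivation:
After op 1 (type): buf='abc' undo_depth=1 redo_depth=0
After op 2 (undo): buf='(empty)' undo_depth=0 redo_depth=1
After op 3 (type): buf='ok' undo_depth=1 redo_depth=0
After op 4 (undo): buf='(empty)' undo_depth=0 redo_depth=1
After op 5 (type): buf='hi' undo_depth=1 redo_depth=0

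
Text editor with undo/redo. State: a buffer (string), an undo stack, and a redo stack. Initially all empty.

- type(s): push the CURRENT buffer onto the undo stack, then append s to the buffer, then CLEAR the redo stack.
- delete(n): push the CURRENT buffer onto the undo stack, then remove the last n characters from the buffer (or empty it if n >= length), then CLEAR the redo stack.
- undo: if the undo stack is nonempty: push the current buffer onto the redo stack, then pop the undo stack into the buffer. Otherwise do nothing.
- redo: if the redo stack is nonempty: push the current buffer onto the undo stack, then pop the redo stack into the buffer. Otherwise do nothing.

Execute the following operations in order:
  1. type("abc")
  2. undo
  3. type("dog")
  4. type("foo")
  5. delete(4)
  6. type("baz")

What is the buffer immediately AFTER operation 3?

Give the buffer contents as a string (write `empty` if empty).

Answer: dog

Derivation:
After op 1 (type): buf='abc' undo_depth=1 redo_depth=0
After op 2 (undo): buf='(empty)' undo_depth=0 redo_depth=1
After op 3 (type): buf='dog' undo_depth=1 redo_depth=0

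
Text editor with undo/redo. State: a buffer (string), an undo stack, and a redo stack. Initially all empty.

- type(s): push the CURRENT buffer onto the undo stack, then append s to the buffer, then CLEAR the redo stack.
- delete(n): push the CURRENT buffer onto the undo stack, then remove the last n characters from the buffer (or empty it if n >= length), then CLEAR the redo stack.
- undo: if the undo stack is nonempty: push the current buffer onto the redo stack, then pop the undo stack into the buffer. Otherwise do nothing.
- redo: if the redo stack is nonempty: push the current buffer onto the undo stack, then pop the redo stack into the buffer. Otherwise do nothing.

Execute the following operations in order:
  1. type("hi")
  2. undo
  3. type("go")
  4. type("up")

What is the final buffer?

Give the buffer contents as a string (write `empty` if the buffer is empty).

Answer: goup

Derivation:
After op 1 (type): buf='hi' undo_depth=1 redo_depth=0
After op 2 (undo): buf='(empty)' undo_depth=0 redo_depth=1
After op 3 (type): buf='go' undo_depth=1 redo_depth=0
After op 4 (type): buf='goup' undo_depth=2 redo_depth=0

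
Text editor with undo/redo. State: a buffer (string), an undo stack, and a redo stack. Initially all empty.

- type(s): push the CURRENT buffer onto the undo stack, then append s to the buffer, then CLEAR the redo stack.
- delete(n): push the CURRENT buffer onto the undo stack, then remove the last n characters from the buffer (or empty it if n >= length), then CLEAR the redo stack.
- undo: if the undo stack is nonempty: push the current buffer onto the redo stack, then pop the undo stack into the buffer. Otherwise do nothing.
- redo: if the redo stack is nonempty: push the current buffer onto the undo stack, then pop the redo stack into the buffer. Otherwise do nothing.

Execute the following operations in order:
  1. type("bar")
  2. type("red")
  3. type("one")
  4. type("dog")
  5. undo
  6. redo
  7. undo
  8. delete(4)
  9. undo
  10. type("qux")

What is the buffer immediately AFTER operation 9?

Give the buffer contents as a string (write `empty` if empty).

Answer: barredone

Derivation:
After op 1 (type): buf='bar' undo_depth=1 redo_depth=0
After op 2 (type): buf='barred' undo_depth=2 redo_depth=0
After op 3 (type): buf='barredone' undo_depth=3 redo_depth=0
After op 4 (type): buf='barredonedog' undo_depth=4 redo_depth=0
After op 5 (undo): buf='barredone' undo_depth=3 redo_depth=1
After op 6 (redo): buf='barredonedog' undo_depth=4 redo_depth=0
After op 7 (undo): buf='barredone' undo_depth=3 redo_depth=1
After op 8 (delete): buf='barre' undo_depth=4 redo_depth=0
After op 9 (undo): buf='barredone' undo_depth=3 redo_depth=1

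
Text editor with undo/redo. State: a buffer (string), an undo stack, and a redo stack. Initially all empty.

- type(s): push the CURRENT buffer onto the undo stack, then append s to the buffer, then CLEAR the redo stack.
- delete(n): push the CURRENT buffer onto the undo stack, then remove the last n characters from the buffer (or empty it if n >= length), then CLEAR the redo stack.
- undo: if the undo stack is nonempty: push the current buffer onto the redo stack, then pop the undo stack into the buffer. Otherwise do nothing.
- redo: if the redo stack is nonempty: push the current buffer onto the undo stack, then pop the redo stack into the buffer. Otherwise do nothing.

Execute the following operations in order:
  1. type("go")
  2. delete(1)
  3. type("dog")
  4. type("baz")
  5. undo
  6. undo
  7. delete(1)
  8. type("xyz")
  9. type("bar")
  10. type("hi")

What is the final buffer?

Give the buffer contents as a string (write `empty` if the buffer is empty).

After op 1 (type): buf='go' undo_depth=1 redo_depth=0
After op 2 (delete): buf='g' undo_depth=2 redo_depth=0
After op 3 (type): buf='gdog' undo_depth=3 redo_depth=0
After op 4 (type): buf='gdogbaz' undo_depth=4 redo_depth=0
After op 5 (undo): buf='gdog' undo_depth=3 redo_depth=1
After op 6 (undo): buf='g' undo_depth=2 redo_depth=2
After op 7 (delete): buf='(empty)' undo_depth=3 redo_depth=0
After op 8 (type): buf='xyz' undo_depth=4 redo_depth=0
After op 9 (type): buf='xyzbar' undo_depth=5 redo_depth=0
After op 10 (type): buf='xyzbarhi' undo_depth=6 redo_depth=0

Answer: xyzbarhi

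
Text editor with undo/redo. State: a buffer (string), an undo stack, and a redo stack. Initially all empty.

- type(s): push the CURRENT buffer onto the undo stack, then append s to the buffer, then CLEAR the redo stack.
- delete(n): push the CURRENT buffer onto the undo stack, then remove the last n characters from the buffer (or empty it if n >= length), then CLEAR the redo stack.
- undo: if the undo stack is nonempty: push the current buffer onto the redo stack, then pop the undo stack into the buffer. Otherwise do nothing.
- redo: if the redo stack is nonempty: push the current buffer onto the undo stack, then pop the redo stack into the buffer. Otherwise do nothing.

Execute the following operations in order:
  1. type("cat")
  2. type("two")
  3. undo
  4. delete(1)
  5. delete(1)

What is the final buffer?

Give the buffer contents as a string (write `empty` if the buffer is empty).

Answer: c

Derivation:
After op 1 (type): buf='cat' undo_depth=1 redo_depth=0
After op 2 (type): buf='cattwo' undo_depth=2 redo_depth=0
After op 3 (undo): buf='cat' undo_depth=1 redo_depth=1
After op 4 (delete): buf='ca' undo_depth=2 redo_depth=0
After op 5 (delete): buf='c' undo_depth=3 redo_depth=0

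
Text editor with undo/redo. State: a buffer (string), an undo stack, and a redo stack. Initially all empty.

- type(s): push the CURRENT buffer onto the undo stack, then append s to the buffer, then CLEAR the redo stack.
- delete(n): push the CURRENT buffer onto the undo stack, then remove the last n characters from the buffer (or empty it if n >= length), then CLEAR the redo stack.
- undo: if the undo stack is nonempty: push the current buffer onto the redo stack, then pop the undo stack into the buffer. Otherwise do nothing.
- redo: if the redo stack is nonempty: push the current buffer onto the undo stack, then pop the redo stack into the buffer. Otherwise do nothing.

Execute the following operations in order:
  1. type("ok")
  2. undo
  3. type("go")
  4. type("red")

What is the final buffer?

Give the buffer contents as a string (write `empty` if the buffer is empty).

Answer: gored

Derivation:
After op 1 (type): buf='ok' undo_depth=1 redo_depth=0
After op 2 (undo): buf='(empty)' undo_depth=0 redo_depth=1
After op 3 (type): buf='go' undo_depth=1 redo_depth=0
After op 4 (type): buf='gored' undo_depth=2 redo_depth=0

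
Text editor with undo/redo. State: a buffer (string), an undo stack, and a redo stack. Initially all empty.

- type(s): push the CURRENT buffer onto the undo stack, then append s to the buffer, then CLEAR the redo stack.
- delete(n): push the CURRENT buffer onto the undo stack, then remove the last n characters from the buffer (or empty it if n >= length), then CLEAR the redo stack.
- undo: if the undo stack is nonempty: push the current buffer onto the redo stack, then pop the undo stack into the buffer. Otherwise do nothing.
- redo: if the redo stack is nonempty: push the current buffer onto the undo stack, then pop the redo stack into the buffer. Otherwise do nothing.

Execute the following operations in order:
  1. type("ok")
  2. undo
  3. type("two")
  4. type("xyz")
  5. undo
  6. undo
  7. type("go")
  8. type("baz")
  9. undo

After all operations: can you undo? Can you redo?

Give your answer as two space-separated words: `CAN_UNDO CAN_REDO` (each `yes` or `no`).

Answer: yes yes

Derivation:
After op 1 (type): buf='ok' undo_depth=1 redo_depth=0
After op 2 (undo): buf='(empty)' undo_depth=0 redo_depth=1
After op 3 (type): buf='two' undo_depth=1 redo_depth=0
After op 4 (type): buf='twoxyz' undo_depth=2 redo_depth=0
After op 5 (undo): buf='two' undo_depth=1 redo_depth=1
After op 6 (undo): buf='(empty)' undo_depth=0 redo_depth=2
After op 7 (type): buf='go' undo_depth=1 redo_depth=0
After op 8 (type): buf='gobaz' undo_depth=2 redo_depth=0
After op 9 (undo): buf='go' undo_depth=1 redo_depth=1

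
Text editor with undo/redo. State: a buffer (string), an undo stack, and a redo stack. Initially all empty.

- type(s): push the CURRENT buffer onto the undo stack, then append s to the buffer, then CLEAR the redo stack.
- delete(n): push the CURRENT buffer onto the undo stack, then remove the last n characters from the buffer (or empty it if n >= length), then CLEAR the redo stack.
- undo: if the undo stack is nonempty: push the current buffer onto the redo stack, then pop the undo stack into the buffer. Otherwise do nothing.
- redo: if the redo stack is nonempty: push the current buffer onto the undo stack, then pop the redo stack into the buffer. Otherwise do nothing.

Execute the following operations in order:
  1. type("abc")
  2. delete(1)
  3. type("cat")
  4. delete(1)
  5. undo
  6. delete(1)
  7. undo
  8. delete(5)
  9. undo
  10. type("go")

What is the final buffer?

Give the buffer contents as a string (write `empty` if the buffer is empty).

Answer: abcatgo

Derivation:
After op 1 (type): buf='abc' undo_depth=1 redo_depth=0
After op 2 (delete): buf='ab' undo_depth=2 redo_depth=0
After op 3 (type): buf='abcat' undo_depth=3 redo_depth=0
After op 4 (delete): buf='abca' undo_depth=4 redo_depth=0
After op 5 (undo): buf='abcat' undo_depth=3 redo_depth=1
After op 6 (delete): buf='abca' undo_depth=4 redo_depth=0
After op 7 (undo): buf='abcat' undo_depth=3 redo_depth=1
After op 8 (delete): buf='(empty)' undo_depth=4 redo_depth=0
After op 9 (undo): buf='abcat' undo_depth=3 redo_depth=1
After op 10 (type): buf='abcatgo' undo_depth=4 redo_depth=0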